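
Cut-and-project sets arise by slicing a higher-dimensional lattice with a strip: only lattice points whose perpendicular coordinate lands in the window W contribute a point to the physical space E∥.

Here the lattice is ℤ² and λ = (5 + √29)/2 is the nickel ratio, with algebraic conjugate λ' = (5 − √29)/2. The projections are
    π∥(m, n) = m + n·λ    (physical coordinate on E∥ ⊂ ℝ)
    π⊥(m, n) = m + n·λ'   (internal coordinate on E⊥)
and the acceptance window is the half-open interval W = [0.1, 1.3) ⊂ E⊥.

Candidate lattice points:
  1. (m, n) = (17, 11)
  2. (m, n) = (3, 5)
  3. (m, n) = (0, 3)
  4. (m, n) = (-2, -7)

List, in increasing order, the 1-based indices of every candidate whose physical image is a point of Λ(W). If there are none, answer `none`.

none

Numerically λ ≈ 5.192582 and λ' = −1/λ ≈ -0.192582.
candidate 1: (m,n)=(17,11) → π∥ = 17+11·λ ≈ 74.118406, π⊥ = 17+11·λ' ≈ 14.881594 ∉ [0.1, 1.3) ⇒ out
candidate 2: (m,n)=(3,5) → π∥ = 3+5·λ ≈ 28.962912, π⊥ = 3+5·λ' ≈ 2.037088 ∉ [0.1, 1.3) ⇒ out
candidate 3: (m,n)=(0,3) → π∥ = 0+3·λ ≈ 15.577747, π⊥ = 0+3·λ' ≈ -0.577747 ∉ [0.1, 1.3) ⇒ out
candidate 4: (m,n)=(-2,-7) → π∥ = -2-7·λ ≈ -38.348077, π⊥ = -2-7·λ' ≈ -0.651923 ∉ [0.1, 1.3) ⇒ out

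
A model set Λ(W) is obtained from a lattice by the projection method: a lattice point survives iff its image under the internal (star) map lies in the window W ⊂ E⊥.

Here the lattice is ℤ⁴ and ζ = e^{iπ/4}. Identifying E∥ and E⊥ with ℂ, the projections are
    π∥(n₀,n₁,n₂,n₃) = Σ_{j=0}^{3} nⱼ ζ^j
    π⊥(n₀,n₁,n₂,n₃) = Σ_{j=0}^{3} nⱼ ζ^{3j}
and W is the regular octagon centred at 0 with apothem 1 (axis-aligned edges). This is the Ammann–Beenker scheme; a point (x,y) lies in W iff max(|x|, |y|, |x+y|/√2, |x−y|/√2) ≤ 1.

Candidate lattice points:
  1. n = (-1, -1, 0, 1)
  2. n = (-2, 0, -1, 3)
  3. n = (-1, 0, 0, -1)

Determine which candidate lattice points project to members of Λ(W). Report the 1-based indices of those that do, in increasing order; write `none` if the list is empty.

1

With ζ = e^{iπ/4} the internal vectors are ζ^0,ζ^3,ζ^6,ζ^9.
candidate 1: n = (-1, -1, 0, 1) → π⊥ ≈ (+0.4142, +0.0000); max(|x|,|y|,|x±y|/√2) = 0.4142 ≤ 1 ⇒ ∈ W
candidate 2: n = (-2, 0, -1, 3) → π⊥ ≈ (+0.1213, +3.1213); max(|x|,|y|,|x±y|/√2) = 3.1213 > 1 ⇒ ∉ W
candidate 3: n = (-1, 0, 0, -1) → π⊥ ≈ (-1.7071, -0.7071); max(|x|,|y|,|x±y|/√2) = 1.7071 > 1 ⇒ ∉ W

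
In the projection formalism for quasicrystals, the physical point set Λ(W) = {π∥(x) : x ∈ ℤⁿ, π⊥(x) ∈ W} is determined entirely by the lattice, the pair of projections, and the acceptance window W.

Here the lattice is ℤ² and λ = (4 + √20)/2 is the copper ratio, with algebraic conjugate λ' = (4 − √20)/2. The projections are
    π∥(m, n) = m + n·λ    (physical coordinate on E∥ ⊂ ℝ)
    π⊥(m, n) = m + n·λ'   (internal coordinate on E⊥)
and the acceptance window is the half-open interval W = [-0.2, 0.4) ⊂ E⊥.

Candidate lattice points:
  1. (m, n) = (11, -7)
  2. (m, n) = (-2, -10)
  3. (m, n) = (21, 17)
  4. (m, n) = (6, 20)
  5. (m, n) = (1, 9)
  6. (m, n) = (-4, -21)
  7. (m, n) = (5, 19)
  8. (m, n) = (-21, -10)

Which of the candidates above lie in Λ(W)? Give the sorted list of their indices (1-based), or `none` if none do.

2

λ' = (4−√20)/2 ≈ -0.236068.
[1] lift (11,-7): star map gives 12.652476; window check -0.2 ≤ 12.652476 < 0.4 is false → out
[2] lift (-2,-10): star map gives 0.360680; window check -0.2 ≤ 0.360680 < 0.4 is true → IN Λ
[3] lift (21,17): star map gives 16.986844; window check -0.2 ≤ 16.986844 < 0.4 is false → out
[4] lift (6,20): star map gives 1.278640; window check -0.2 ≤ 1.278640 < 0.4 is false → out
[5] lift (1,9): star map gives -1.124612; window check -0.2 ≤ -1.124612 < 0.4 is false → out
[6] lift (-4,-21): star map gives 0.957428; window check -0.2 ≤ 0.957428 < 0.4 is false → out
[7] lift (5,19): star map gives 0.514708; window check -0.2 ≤ 0.514708 < 0.4 is false → out
[8] lift (-21,-10): star map gives -18.639320; window check -0.2 ≤ -18.639320 < 0.4 is false → out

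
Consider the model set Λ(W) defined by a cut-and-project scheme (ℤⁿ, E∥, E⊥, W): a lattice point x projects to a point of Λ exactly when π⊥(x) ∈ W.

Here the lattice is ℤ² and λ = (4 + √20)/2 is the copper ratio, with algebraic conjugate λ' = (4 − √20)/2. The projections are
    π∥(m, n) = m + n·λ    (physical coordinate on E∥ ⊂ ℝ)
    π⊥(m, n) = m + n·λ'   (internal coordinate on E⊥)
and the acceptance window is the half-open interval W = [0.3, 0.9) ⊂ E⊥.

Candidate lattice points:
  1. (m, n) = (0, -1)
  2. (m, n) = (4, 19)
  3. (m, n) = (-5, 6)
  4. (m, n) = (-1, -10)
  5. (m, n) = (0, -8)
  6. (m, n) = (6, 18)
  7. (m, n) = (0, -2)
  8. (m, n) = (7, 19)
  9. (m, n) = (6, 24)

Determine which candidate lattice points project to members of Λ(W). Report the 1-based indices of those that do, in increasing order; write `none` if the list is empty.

7, 9

λ' = (4−√20)/2 ≈ -0.2361.
#1 (0,-1): internal coord 0 + (-1)·λ' = +0.2361; +0.2361 ∉ [0.3, 0.9) → out
#2 (4,19): internal coord 4 + (19)·λ' = -0.4853; -0.4853 ∉ [0.3, 0.9) → out
#3 (-5,6): internal coord -5 + (6)·λ' = -6.4164; -6.4164 ∉ [0.3, 0.9) → out
#4 (-1,-10): internal coord -1 + (-10)·λ' = +1.3607; +1.3607 ∉ [0.3, 0.9) → out
#5 (0,-8): internal coord 0 + (-8)·λ' = +1.8885; +1.8885 ∉ [0.3, 0.9) → out
#6 (6,18): internal coord 6 + (18)·λ' = +1.7508; +1.7508 ∉ [0.3, 0.9) → out
#7 (0,-2): internal coord 0 + (-2)·λ' = +0.4721; +0.4721 ∈ [0.3, 0.9) → IN Λ
#8 (7,19): internal coord 7 + (19)·λ' = +2.5147; +2.5147 ∉ [0.3, 0.9) → out
#9 (6,24): internal coord 6 + (24)·λ' = +0.3344; +0.3344 ∈ [0.3, 0.9) → IN Λ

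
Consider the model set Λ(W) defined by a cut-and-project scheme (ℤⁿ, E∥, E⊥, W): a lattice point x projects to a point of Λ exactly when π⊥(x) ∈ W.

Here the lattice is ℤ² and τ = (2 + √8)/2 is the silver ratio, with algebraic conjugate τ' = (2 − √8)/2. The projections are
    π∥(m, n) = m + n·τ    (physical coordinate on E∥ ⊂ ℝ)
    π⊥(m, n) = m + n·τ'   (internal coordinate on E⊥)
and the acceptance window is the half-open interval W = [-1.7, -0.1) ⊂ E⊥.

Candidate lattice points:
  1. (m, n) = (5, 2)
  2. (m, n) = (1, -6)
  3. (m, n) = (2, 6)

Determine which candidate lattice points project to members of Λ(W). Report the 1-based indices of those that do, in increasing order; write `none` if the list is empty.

3

τ' = (2−√8)/2 ≈ -0.41421.
[1] lift (5,2): star map gives 4.17157; window check -1.7 ≤ 4.17157 < -0.1 is false → out
[2] lift (1,-6): star map gives 3.48528; window check -1.7 ≤ 3.48528 < -0.1 is false → out
[3] lift (2,6): star map gives -0.48528; window check -1.7 ≤ -0.48528 < -0.1 is true → IN Λ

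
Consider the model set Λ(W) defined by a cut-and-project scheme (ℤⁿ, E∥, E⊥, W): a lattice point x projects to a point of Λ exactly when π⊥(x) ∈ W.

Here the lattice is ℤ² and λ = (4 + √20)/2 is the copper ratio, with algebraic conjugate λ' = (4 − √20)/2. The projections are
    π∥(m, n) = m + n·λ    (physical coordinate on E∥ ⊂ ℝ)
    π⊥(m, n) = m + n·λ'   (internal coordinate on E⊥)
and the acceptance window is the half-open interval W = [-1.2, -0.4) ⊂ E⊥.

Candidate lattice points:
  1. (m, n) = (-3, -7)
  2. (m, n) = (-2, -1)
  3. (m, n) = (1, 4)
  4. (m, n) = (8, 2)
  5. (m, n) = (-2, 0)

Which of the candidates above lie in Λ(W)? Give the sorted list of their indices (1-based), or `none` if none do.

Compute λ' = (4−√20)/2 = -0.2361, so π⊥(m,n) = m -0.2361·n.
[1] lift (-3,-7): star map gives -1.3475; window check -1.2 ≤ -1.3475 < -0.4 is false → out
[2] lift (-2,-1): star map gives -1.7639; window check -1.2 ≤ -1.7639 < -0.4 is false → out
[3] lift (1,4): star map gives 0.0557; window check -1.2 ≤ 0.0557 < -0.4 is false → out
[4] lift (8,2): star map gives 7.5279; window check -1.2 ≤ 7.5279 < -0.4 is false → out
[5] lift (-2,0): star map gives -2.0000; window check -1.2 ≤ -2.0000 < -0.4 is false → out

none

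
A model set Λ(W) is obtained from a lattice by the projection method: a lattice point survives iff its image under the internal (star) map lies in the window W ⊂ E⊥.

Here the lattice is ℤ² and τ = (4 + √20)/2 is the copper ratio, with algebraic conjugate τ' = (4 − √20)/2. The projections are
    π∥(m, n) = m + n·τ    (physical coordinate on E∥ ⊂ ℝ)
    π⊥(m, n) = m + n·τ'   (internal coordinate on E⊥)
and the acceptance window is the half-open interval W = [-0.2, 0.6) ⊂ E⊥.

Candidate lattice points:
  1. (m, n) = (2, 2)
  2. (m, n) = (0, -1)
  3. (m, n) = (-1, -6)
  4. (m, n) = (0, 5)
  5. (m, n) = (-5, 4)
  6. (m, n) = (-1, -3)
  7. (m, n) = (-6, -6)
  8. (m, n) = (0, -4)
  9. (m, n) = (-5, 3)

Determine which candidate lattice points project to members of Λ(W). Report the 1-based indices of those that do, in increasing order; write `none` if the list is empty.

2, 3

τ' = (4−√20)/2 ≈ -0.2361.
#1 (2,2): internal coord 2 + (2)·τ' = +1.5279; +1.5279 ∉ [-0.2, 0.6) → out
#2 (0,-1): internal coord 0 + (-1)·τ' = +0.2361; +0.2361 ∈ [-0.2, 0.6) → IN Λ
#3 (-1,-6): internal coord -1 + (-6)·τ' = +0.4164; +0.4164 ∈ [-0.2, 0.6) → IN Λ
#4 (0,5): internal coord 0 + (5)·τ' = -1.1803; -1.1803 ∉ [-0.2, 0.6) → out
#5 (-5,4): internal coord -5 + (4)·τ' = -5.9443; -5.9443 ∉ [-0.2, 0.6) → out
#6 (-1,-3): internal coord -1 + (-3)·τ' = -0.2918; -0.2918 ∉ [-0.2, 0.6) → out
#7 (-6,-6): internal coord -6 + (-6)·τ' = -4.5836; -4.5836 ∉ [-0.2, 0.6) → out
#8 (0,-4): internal coord 0 + (-4)·τ' = +0.9443; +0.9443 ∉ [-0.2, 0.6) → out
#9 (-5,3): internal coord -5 + (3)·τ' = -5.7082; -5.7082 ∉ [-0.2, 0.6) → out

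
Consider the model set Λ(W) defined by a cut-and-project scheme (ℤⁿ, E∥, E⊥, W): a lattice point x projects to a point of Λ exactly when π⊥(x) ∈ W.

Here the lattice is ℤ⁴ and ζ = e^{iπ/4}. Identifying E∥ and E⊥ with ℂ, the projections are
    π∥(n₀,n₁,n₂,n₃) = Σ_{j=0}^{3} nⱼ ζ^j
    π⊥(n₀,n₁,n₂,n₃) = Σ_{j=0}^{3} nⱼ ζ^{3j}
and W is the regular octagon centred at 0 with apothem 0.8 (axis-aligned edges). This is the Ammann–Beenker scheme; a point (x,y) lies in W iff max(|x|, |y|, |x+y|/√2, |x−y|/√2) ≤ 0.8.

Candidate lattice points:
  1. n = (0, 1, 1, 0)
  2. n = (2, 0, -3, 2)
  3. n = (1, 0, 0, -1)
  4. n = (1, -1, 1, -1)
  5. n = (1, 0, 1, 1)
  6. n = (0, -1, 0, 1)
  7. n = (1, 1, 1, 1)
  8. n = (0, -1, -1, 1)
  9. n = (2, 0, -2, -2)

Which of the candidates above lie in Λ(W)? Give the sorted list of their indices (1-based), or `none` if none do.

Internal map: ζ^{3j} for j=0..3 gives (1,0), (−√2/2,√2/2), (0,−1), (√2/2,√2/2).
candidate 1: n = (0, 1, 1, 0) → π⊥ ≈ (-0.7071, -0.2929); max(|x|,|y|,|x±y|/√2) = 0.7071 ≤ 0.8 ⇒ ∈ W
candidate 2: n = (2, 0, -3, 2) → π⊥ ≈ (+3.4142, +4.4142); max(|x|,|y|,|x±y|/√2) = 5.5355 > 0.8 ⇒ ∉ W
candidate 3: n = (1, 0, 0, -1) → π⊥ ≈ (+0.2929, -0.7071); max(|x|,|y|,|x±y|/√2) = 0.7071 ≤ 0.8 ⇒ ∈ W
candidate 4: n = (1, -1, 1, -1) → π⊥ ≈ (+1.0000, -2.4142); max(|x|,|y|,|x±y|/√2) = 2.4142 > 0.8 ⇒ ∉ W
candidate 5: n = (1, 0, 1, 1) → π⊥ ≈ (+1.7071, -0.2929); max(|x|,|y|,|x±y|/√2) = 1.7071 > 0.8 ⇒ ∉ W
candidate 6: n = (0, -1, 0, 1) → π⊥ ≈ (+1.4142, +0.0000); max(|x|,|y|,|x±y|/√2) = 1.4142 > 0.8 ⇒ ∉ W
candidate 7: n = (1, 1, 1, 1) → π⊥ ≈ (+1.0000, +0.4142); max(|x|,|y|,|x±y|/√2) = 1.0000 > 0.8 ⇒ ∉ W
candidate 8: n = (0, -1, -1, 1) → π⊥ ≈ (+1.4142, +1.0000); max(|x|,|y|,|x±y|/√2) = 1.7071 > 0.8 ⇒ ∉ W
candidate 9: n = (2, 0, -2, -2) → π⊥ ≈ (+0.5858, +0.5858); max(|x|,|y|,|x±y|/√2) = 0.8284 > 0.8 ⇒ ∉ W

1, 3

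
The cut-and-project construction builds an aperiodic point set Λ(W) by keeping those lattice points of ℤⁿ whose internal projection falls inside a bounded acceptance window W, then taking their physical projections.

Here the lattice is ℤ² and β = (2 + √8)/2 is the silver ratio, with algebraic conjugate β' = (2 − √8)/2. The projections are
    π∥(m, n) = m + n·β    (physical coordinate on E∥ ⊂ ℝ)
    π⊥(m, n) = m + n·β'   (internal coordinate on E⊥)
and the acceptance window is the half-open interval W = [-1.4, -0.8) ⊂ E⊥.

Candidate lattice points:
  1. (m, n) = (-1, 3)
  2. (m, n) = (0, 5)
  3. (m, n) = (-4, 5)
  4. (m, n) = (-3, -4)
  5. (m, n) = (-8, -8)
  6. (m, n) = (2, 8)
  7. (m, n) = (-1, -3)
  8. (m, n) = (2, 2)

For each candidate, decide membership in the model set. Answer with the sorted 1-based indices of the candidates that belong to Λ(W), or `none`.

Numerically β ≈ 2.414214 and β' = −1/β ≈ -0.414214.
#1 (-1,3): internal coord -1 + (3)·β' = -2.242641; -2.242641 ∉ [-1.4, -0.8) → out
#2 (0,5): internal coord 0 + (5)·β' = -2.071068; -2.071068 ∉ [-1.4, -0.8) → out
#3 (-4,5): internal coord -4 + (5)·β' = -6.071068; -6.071068 ∉ [-1.4, -0.8) → out
#4 (-3,-4): internal coord -3 + (-4)·β' = -1.343146; -1.343146 ∈ [-1.4, -0.8) → IN Λ
#5 (-8,-8): internal coord -8 + (-8)·β' = -4.686292; -4.686292 ∉ [-1.4, -0.8) → out
#6 (2,8): internal coord 2 + (8)·β' = -1.313708; -1.313708 ∈ [-1.4, -0.8) → IN Λ
#7 (-1,-3): internal coord -1 + (-3)·β' = +0.242641; +0.242641 ∉ [-1.4, -0.8) → out
#8 (2,2): internal coord 2 + (2)·β' = +1.171573; +1.171573 ∉ [-1.4, -0.8) → out

4, 6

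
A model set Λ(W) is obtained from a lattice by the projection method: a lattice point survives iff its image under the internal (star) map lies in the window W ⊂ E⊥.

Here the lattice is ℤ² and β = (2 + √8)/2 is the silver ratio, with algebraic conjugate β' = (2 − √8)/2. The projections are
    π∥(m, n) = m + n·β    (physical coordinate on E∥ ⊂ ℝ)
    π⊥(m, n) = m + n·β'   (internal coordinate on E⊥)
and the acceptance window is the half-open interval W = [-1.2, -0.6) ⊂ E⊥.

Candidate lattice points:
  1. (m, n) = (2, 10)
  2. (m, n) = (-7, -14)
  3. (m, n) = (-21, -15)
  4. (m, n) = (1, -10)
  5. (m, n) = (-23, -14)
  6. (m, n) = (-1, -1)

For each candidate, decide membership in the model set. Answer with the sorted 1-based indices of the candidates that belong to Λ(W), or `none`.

none

β' = (2−√8)/2 ≈ -0.41421.
[1] lift (2,10): star map gives -2.14214; window check -1.2 ≤ -2.14214 < -0.6 is false → out
[2] lift (-7,-14): star map gives -1.20101; window check -1.2 ≤ -1.20101 < -0.6 is false → out
[3] lift (-21,-15): star map gives -14.78680; window check -1.2 ≤ -14.78680 < -0.6 is false → out
[4] lift (1,-10): star map gives 5.14214; window check -1.2 ≤ 5.14214 < -0.6 is false → out
[5] lift (-23,-14): star map gives -17.20101; window check -1.2 ≤ -17.20101 < -0.6 is false → out
[6] lift (-1,-1): star map gives -0.58579; window check -1.2 ≤ -0.58579 < -0.6 is false → out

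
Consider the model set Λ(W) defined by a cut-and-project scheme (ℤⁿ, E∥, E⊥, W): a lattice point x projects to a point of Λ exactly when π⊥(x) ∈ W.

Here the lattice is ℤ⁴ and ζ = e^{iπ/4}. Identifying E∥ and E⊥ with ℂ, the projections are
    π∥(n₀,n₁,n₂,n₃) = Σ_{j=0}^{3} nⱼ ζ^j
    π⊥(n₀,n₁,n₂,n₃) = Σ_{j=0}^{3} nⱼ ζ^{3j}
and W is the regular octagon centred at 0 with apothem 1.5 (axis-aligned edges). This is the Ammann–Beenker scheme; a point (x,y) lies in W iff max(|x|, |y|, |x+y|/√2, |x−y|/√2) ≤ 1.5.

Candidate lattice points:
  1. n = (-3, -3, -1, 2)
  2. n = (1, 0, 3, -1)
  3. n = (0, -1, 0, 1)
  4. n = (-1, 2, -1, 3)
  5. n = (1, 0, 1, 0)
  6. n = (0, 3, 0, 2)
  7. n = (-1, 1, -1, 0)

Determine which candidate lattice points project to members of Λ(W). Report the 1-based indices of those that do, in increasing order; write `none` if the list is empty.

Internal map: ζ^{3j} for j=0..3 gives (1,0), (−√2/2,√2/2), (0,−1), (√2/2,√2/2).
#1 (-3, -3, -1, 2): internal (0.535534, 0.292893); octagon support 0.585786 vs apothem 1.5 → ∈ W
#2 (1, 0, 3, -1): internal (0.292893, -3.707107); octagon support 3.707107 vs apothem 1.5 → ∉ W
#3 (0, -1, 0, 1): internal (1.414214, 0.000000); octagon support 1.414214 vs apothem 1.5 → ∈ W
#4 (-1, 2, -1, 3): internal (-0.292893, 4.535534); octagon support 4.535534 vs apothem 1.5 → ∉ W
#5 (1, 0, 1, 0): internal (1.000000, -1.000000); octagon support 1.414214 vs apothem 1.5 → ∈ W
#6 (0, 3, 0, 2): internal (-0.707107, 3.535534); octagon support 3.535534 vs apothem 1.5 → ∉ W
#7 (-1, 1, -1, 0): internal (-1.707107, 1.707107); octagon support 2.414214 vs apothem 1.5 → ∉ W

1, 3, 5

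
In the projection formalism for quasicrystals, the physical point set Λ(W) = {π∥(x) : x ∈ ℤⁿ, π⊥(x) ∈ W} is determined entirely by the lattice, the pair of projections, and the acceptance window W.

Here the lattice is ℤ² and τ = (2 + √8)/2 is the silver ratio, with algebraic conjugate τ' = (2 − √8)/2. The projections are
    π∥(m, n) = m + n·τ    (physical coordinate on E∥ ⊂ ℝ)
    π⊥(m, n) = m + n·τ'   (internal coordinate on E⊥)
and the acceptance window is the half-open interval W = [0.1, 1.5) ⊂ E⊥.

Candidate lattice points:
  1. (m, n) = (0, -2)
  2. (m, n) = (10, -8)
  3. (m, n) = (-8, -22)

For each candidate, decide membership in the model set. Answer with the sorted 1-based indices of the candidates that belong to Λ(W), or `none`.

1, 3

τ' = (2−√8)/2 ≈ -0.4142.
#1 (0,-2): internal coord 0 + (-2)·τ' = +0.8284; +0.8284 ∈ [0.1, 1.5) → IN Λ
#2 (10,-8): internal coord 10 + (-8)·τ' = +13.3137; +13.3137 ∉ [0.1, 1.5) → out
#3 (-8,-22): internal coord -8 + (-22)·τ' = +1.1127; +1.1127 ∈ [0.1, 1.5) → IN Λ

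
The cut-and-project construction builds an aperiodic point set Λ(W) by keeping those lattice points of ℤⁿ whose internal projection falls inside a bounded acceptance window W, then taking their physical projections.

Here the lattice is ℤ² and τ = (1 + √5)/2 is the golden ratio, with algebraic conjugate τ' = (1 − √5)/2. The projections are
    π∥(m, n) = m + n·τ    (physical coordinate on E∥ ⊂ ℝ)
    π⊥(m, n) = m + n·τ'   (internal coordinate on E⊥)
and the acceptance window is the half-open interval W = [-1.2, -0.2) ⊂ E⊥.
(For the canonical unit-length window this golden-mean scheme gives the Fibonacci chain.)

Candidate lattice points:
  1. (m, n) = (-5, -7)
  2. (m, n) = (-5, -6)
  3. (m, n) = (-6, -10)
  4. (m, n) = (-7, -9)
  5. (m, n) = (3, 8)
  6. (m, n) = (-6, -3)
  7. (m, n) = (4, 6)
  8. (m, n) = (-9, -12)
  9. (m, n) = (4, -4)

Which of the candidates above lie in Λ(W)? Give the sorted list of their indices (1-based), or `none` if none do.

τ' = (1−√5)/2 ≈ -0.618034.
[1] lift (-5,-7): star map gives -0.673762; window check -1.2 ≤ -0.673762 < -0.2 is true → IN Λ
[2] lift (-5,-6): star map gives -1.291796; window check -1.2 ≤ -1.291796 < -0.2 is false → out
[3] lift (-6,-10): star map gives 0.180340; window check -1.2 ≤ 0.180340 < -0.2 is false → out
[4] lift (-7,-9): star map gives -1.437694; window check -1.2 ≤ -1.437694 < -0.2 is false → out
[5] lift (3,8): star map gives -1.944272; window check -1.2 ≤ -1.944272 < -0.2 is false → out
[6] lift (-6,-3): star map gives -4.145898; window check -1.2 ≤ -4.145898 < -0.2 is false → out
[7] lift (4,6): star map gives 0.291796; window check -1.2 ≤ 0.291796 < -0.2 is false → out
[8] lift (-9,-12): star map gives -1.583592; window check -1.2 ≤ -1.583592 < -0.2 is false → out
[9] lift (4,-4): star map gives 6.472136; window check -1.2 ≤ 6.472136 < -0.2 is false → out

1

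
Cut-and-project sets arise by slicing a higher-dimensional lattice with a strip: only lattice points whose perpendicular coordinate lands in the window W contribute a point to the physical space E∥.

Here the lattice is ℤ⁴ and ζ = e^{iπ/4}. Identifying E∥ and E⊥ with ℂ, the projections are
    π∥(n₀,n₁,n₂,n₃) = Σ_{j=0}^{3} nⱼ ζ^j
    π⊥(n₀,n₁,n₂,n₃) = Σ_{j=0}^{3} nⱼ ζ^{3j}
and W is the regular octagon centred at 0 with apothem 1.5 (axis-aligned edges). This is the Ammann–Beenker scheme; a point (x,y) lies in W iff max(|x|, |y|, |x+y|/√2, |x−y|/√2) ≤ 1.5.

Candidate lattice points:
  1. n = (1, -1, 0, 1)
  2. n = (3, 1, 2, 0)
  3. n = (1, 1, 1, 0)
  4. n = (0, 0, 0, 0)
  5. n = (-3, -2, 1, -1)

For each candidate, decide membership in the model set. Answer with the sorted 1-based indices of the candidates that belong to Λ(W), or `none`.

With ζ = e^{iπ/4} the internal vectors are ζ^0,ζ^3,ζ^6,ζ^9.
candidate 1: n = (1, -1, 0, 1) → π⊥ ≈ (+2.4142, +0.0000); max(|x|,|y|,|x±y|/√2) = 2.4142 > 1.5 ⇒ ∉ W
candidate 2: n = (3, 1, 2, 0) → π⊥ ≈ (+2.2929, -1.2929); max(|x|,|y|,|x±y|/√2) = 2.5355 > 1.5 ⇒ ∉ W
candidate 3: n = (1, 1, 1, 0) → π⊥ ≈ (+0.2929, -0.2929); max(|x|,|y|,|x±y|/√2) = 0.4142 ≤ 1.5 ⇒ ∈ W
candidate 4: n = (0, 0, 0, 0) → π⊥ ≈ (+0.0000, +0.0000); max(|x|,|y|,|x±y|/√2) = 0.0000 ≤ 1.5 ⇒ ∈ W
candidate 5: n = (-3, -2, 1, -1) → π⊥ ≈ (-2.2929, -3.1213); max(|x|,|y|,|x±y|/√2) = 3.8284 > 1.5 ⇒ ∉ W

3, 4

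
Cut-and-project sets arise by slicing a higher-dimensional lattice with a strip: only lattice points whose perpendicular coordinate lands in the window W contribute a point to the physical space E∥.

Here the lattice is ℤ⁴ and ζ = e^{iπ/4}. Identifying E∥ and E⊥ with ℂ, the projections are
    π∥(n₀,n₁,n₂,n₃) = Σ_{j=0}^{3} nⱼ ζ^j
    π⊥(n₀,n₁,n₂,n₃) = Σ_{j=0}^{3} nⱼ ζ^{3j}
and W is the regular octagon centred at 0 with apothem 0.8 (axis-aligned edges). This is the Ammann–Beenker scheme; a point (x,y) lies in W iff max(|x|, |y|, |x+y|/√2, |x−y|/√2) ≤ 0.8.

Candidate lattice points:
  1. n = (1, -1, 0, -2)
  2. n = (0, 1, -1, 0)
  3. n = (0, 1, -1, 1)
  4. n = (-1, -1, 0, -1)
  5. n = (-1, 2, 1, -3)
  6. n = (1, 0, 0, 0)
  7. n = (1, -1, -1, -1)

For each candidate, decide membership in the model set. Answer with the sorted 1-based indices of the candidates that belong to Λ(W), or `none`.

none

π⊥(n) = n₀ + n₁ζ³ + n₂ζ⁶ + n₃ζ⁹ where ζ = e^{iπ/4}.
candidate 1: n = (1, -1, 0, -2) → π⊥ ≈ (+0.292893, -2.121320); max(|x|,|y|,|x±y|/√2) = 2.121320 > 0.8 ⇒ ∉ W
candidate 2: n = (0, 1, -1, 0) → π⊥ ≈ (-0.707107, +1.707107); max(|x|,|y|,|x±y|/√2) = 1.707107 > 0.8 ⇒ ∉ W
candidate 3: n = (0, 1, -1, 1) → π⊥ ≈ (+0.000000, +2.414214); max(|x|,|y|,|x±y|/√2) = 2.414214 > 0.8 ⇒ ∉ W
candidate 4: n = (-1, -1, 0, -1) → π⊥ ≈ (-1.000000, -1.414214); max(|x|,|y|,|x±y|/√2) = 1.707107 > 0.8 ⇒ ∉ W
candidate 5: n = (-1, 2, 1, -3) → π⊥ ≈ (-4.535534, -1.707107); max(|x|,|y|,|x±y|/√2) = 4.535534 > 0.8 ⇒ ∉ W
candidate 6: n = (1, 0, 0, 0) → π⊥ ≈ (+1.000000, +0.000000); max(|x|,|y|,|x±y|/√2) = 1.000000 > 0.8 ⇒ ∉ W
candidate 7: n = (1, -1, -1, -1) → π⊥ ≈ (+1.000000, -0.414214); max(|x|,|y|,|x±y|/√2) = 1.000000 > 0.8 ⇒ ∉ W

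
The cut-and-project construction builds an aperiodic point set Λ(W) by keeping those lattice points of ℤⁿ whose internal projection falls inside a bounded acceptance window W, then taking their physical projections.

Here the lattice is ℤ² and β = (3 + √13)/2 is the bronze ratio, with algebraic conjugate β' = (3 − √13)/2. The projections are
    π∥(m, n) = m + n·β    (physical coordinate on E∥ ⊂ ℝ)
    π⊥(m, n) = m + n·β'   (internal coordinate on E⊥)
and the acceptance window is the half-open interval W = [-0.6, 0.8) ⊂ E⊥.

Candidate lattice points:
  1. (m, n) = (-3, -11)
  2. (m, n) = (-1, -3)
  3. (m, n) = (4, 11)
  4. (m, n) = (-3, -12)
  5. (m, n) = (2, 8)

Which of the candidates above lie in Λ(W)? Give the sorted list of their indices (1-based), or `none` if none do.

β' = (3−√13)/2 ≈ -0.3028.
[1] lift (-3,-11): star map gives 0.3305; window check -0.6 ≤ 0.3305 < 0.8 is true → IN Λ
[2] lift (-1,-3): star map gives -0.0917; window check -0.6 ≤ -0.0917 < 0.8 is true → IN Λ
[3] lift (4,11): star map gives 0.6695; window check -0.6 ≤ 0.6695 < 0.8 is true → IN Λ
[4] lift (-3,-12): star map gives 0.6333; window check -0.6 ≤ 0.6333 < 0.8 is true → IN Λ
[5] lift (2,8): star map gives -0.4222; window check -0.6 ≤ -0.4222 < 0.8 is true → IN Λ

1, 2, 3, 4, 5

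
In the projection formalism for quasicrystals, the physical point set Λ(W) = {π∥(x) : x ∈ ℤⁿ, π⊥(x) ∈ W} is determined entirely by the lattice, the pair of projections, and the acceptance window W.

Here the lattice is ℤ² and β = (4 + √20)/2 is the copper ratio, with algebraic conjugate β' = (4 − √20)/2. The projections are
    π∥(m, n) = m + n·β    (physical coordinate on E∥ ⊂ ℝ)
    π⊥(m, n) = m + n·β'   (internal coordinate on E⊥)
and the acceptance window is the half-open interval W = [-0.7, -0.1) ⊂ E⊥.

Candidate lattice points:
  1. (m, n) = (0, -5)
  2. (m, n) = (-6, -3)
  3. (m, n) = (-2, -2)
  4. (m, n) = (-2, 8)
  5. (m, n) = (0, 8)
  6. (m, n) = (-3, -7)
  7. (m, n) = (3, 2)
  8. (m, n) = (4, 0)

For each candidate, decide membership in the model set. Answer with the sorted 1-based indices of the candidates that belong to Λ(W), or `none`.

β' = (4−√20)/2 ≈ -0.23607.
candidate 1: (m,n)=(0,-5) → π∥ = 0-5·β ≈ -21.18034, π⊥ = 0-5·β' ≈ 1.18034 ∉ [-0.7, -0.1) ⇒ out
candidate 2: (m,n)=(-6,-3) → π∥ = -6-3·β ≈ -18.70820, π⊥ = -6-3·β' ≈ -5.29180 ∉ [-0.7, -0.1) ⇒ out
candidate 3: (m,n)=(-2,-2) → π∥ = -2-2·β ≈ -10.47214, π⊥ = -2-2·β' ≈ -1.52786 ∉ [-0.7, -0.1) ⇒ out
candidate 4: (m,n)=(-2,8) → π∥ = -2+8·β ≈ 31.88854, π⊥ = -2+8·β' ≈ -3.88854 ∉ [-0.7, -0.1) ⇒ out
candidate 5: (m,n)=(0,8) → π∥ = 0+8·β ≈ 33.88854, π⊥ = 0+8·β' ≈ -1.88854 ∉ [-0.7, -0.1) ⇒ out
candidate 6: (m,n)=(-3,-7) → π∥ = -3-7·β ≈ -32.65248, π⊥ = -3-7·β' ≈ -1.34752 ∉ [-0.7, -0.1) ⇒ out
candidate 7: (m,n)=(3,2) → π∥ = 3+2·β ≈ 11.47214, π⊥ = 3+2·β' ≈ 2.52786 ∉ [-0.7, -0.1) ⇒ out
candidate 8: (m,n)=(4,0) → π∥ = 4+0·β ≈ 4.00000, π⊥ = 4+0·β' ≈ 4.00000 ∉ [-0.7, -0.1) ⇒ out

none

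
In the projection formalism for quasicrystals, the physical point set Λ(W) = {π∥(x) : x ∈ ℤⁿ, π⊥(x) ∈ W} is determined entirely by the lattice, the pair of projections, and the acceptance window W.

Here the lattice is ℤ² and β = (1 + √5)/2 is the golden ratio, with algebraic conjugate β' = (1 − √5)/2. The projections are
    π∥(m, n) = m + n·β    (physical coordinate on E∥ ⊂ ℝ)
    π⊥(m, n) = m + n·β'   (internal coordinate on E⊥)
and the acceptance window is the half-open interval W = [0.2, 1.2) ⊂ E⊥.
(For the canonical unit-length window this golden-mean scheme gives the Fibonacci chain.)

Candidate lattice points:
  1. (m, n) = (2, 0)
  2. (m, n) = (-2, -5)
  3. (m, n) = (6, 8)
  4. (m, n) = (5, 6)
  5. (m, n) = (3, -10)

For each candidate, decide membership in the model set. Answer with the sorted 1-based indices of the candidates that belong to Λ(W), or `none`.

2, 3

Numerically β ≈ 1.61803 and β' = −1/β ≈ -0.61803.
candidate 1: (m,n)=(2,0) → π∥ = 2+0·β ≈ 2.00000, π⊥ = 2+0·β' ≈ 2.00000 ∉ [0.2, 1.2) ⇒ out
candidate 2: (m,n)=(-2,-5) → π∥ = -2-5·β ≈ -10.09017, π⊥ = -2-5·β' ≈ 1.09017 ∈ [0.2, 1.2) ⇒ IN Λ
candidate 3: (m,n)=(6,8) → π∥ = 6+8·β ≈ 18.94427, π⊥ = 6+8·β' ≈ 1.05573 ∈ [0.2, 1.2) ⇒ IN Λ
candidate 4: (m,n)=(5,6) → π∥ = 5+6·β ≈ 14.70820, π⊥ = 5+6·β' ≈ 1.29180 ∉ [0.2, 1.2) ⇒ out
candidate 5: (m,n)=(3,-10) → π∥ = 3-10·β ≈ -13.18034, π⊥ = 3-10·β' ≈ 9.18034 ∉ [0.2, 1.2) ⇒ out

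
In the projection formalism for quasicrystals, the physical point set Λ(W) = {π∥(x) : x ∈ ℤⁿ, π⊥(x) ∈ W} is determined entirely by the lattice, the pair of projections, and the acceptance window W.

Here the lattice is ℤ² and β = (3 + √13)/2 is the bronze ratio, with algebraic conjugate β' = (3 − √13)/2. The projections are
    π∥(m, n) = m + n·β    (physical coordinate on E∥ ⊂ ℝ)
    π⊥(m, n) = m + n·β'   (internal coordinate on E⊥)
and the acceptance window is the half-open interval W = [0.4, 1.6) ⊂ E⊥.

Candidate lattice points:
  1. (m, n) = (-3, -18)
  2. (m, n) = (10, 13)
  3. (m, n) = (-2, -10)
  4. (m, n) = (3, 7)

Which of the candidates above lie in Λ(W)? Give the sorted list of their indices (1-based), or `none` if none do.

3, 4

Compute β' = (3−√13)/2 = -0.30278, so π⊥(m,n) = m -0.30278·n.
#1 (-3,-18): internal coord -3 + (-18)·β' = +2.44996; +2.44996 ∉ [0.4, 1.6) → out
#2 (10,13): internal coord 10 + (13)·β' = +6.06392; +6.06392 ∉ [0.4, 1.6) → out
#3 (-2,-10): internal coord -2 + (-10)·β' = +1.02776; +1.02776 ∈ [0.4, 1.6) → IN Λ
#4 (3,7): internal coord 3 + (7)·β' = +0.88057; +0.88057 ∈ [0.4, 1.6) → IN Λ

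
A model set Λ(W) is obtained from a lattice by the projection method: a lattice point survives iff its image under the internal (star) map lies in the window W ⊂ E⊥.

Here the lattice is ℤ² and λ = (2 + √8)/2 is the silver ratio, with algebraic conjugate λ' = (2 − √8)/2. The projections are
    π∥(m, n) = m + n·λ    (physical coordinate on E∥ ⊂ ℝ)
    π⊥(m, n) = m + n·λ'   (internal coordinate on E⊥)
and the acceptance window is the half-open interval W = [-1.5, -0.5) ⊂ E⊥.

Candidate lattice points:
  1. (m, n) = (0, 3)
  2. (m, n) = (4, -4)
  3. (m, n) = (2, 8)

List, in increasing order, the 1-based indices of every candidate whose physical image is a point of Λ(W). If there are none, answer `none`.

1, 3

Compute λ' = (2−√8)/2 = -0.414214, so π⊥(m,n) = m -0.414214·n.
candidate 1: (m,n)=(0,3) → π∥ = 0+3·λ ≈ 7.242641, π⊥ = 0+3·λ' ≈ -1.242641 ∈ [-1.5, -0.5) ⇒ IN Λ
candidate 2: (m,n)=(4,-4) → π∥ = 4-4·λ ≈ -5.656854, π⊥ = 4-4·λ' ≈ 5.656854 ∉ [-1.5, -0.5) ⇒ out
candidate 3: (m,n)=(2,8) → π∥ = 2+8·λ ≈ 21.313708, π⊥ = 2+8·λ' ≈ -1.313708 ∈ [-1.5, -0.5) ⇒ IN Λ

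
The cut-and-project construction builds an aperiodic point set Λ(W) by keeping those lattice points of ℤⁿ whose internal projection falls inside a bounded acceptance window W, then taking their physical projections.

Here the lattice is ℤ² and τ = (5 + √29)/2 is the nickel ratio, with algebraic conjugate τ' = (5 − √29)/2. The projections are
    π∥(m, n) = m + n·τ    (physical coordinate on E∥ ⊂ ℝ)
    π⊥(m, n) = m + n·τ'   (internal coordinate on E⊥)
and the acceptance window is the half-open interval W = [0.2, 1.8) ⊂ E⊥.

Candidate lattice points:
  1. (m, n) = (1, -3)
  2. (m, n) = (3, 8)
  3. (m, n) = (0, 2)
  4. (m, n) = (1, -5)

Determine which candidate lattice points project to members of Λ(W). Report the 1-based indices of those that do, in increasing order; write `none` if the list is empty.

τ' = (5−√29)/2 ≈ -0.19258.
[1] lift (1,-3): star map gives 1.57775; window check 0.2 ≤ 1.57775 < 1.8 is true → IN Λ
[2] lift (3,8): star map gives 1.45934; window check 0.2 ≤ 1.45934 < 1.8 is true → IN Λ
[3] lift (0,2): star map gives -0.38516; window check 0.2 ≤ -0.38516 < 1.8 is false → out
[4] lift (1,-5): star map gives 1.96291; window check 0.2 ≤ 1.96291 < 1.8 is false → out

1, 2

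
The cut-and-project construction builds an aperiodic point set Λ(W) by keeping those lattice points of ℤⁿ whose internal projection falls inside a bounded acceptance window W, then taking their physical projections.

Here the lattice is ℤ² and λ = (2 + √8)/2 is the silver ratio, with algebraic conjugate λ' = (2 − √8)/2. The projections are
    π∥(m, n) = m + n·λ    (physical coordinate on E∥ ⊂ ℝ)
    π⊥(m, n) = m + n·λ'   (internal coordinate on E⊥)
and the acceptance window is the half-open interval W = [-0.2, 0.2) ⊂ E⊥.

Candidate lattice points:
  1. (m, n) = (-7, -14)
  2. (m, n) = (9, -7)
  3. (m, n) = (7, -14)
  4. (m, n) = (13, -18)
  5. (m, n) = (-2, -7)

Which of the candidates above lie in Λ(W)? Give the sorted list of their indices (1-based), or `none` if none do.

Compute λ' = (2−√8)/2 = -0.41421, so π⊥(m,n) = m -0.41421·n.
candidate 1: (m,n)=(-7,-14) → π∥ = -7-14·λ ≈ -40.79899, π⊥ = -7-14·λ' ≈ -1.20101 ∉ [-0.2, 0.2) ⇒ out
candidate 2: (m,n)=(9,-7) → π∥ = 9-7·λ ≈ -7.89949, π⊥ = 9-7·λ' ≈ 11.89949 ∉ [-0.2, 0.2) ⇒ out
candidate 3: (m,n)=(7,-14) → π∥ = 7-14·λ ≈ -26.79899, π⊥ = 7-14·λ' ≈ 12.79899 ∉ [-0.2, 0.2) ⇒ out
candidate 4: (m,n)=(13,-18) → π∥ = 13-18·λ ≈ -30.45584, π⊥ = 13-18·λ' ≈ 20.45584 ∉ [-0.2, 0.2) ⇒ out
candidate 5: (m,n)=(-2,-7) → π∥ = -2-7·λ ≈ -18.89949, π⊥ = -2-7·λ' ≈ 0.89949 ∉ [-0.2, 0.2) ⇒ out

none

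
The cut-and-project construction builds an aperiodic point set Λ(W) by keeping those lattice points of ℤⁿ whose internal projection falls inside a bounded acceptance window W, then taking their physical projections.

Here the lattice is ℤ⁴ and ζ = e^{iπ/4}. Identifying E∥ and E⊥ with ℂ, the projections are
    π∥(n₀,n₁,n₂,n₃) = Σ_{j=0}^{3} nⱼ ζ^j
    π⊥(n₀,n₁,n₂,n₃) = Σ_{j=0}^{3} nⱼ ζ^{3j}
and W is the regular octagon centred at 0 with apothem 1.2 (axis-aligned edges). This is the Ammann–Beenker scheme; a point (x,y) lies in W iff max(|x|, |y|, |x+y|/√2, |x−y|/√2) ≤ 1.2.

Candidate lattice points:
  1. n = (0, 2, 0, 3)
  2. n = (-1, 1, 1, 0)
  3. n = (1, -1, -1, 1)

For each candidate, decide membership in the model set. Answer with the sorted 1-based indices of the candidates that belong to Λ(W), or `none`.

none

With ζ = e^{iπ/4} the internal vectors are ζ^0,ζ^3,ζ^6,ζ^9.
candidate 1: n = (0, 2, 0, 3) → π⊥ ≈ (+0.707107, +3.535534); max(|x|,|y|,|x±y|/√2) = 3.535534 > 1.2 ⇒ ∉ W
candidate 2: n = (-1, 1, 1, 0) → π⊥ ≈ (-1.707107, -0.292893); max(|x|,|y|,|x±y|/√2) = 1.707107 > 1.2 ⇒ ∉ W
candidate 3: n = (1, -1, -1, 1) → π⊥ ≈ (+2.414214, +1.000000); max(|x|,|y|,|x±y|/√2) = 2.414214 > 1.2 ⇒ ∉ W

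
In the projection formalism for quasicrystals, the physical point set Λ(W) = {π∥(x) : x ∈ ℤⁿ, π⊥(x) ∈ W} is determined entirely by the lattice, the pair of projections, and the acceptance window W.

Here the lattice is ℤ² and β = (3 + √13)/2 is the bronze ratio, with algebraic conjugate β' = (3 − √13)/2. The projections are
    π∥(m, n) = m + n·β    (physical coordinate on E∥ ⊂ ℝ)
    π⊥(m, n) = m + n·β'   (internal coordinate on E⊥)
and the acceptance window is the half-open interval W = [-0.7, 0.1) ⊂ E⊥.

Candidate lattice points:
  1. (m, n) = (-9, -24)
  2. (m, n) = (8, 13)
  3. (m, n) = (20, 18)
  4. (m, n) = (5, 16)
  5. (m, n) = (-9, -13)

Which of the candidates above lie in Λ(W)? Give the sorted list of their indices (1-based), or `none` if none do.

none

Compute β' = (3−√13)/2 = -0.30278, so π⊥(m,n) = m -0.30278·n.
#1 (-9,-24): internal coord -9 + (-24)·β' = -1.73338; -1.73338 ∉ [-0.7, 0.1) → out
#2 (8,13): internal coord 8 + (13)·β' = +4.06392; +4.06392 ∉ [-0.7, 0.1) → out
#3 (20,18): internal coord 20 + (18)·β' = +14.55004; +14.55004 ∉ [-0.7, 0.1) → out
#4 (5,16): internal coord 5 + (16)·β' = +0.15559; +0.15559 ∉ [-0.7, 0.1) → out
#5 (-9,-13): internal coord -9 + (-13)·β' = -5.06392; -5.06392 ∉ [-0.7, 0.1) → out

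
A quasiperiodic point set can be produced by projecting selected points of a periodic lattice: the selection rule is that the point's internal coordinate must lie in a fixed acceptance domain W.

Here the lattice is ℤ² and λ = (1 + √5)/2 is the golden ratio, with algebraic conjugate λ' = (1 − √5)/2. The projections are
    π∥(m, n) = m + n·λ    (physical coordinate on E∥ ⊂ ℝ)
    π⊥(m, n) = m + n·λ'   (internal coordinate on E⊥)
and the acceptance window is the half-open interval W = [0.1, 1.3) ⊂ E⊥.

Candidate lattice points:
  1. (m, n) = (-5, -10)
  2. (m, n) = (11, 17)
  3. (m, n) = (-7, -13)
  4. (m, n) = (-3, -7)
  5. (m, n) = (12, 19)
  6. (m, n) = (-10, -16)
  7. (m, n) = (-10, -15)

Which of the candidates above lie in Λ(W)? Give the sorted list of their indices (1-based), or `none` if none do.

Numerically λ ≈ 1.6180 and λ' = −1/λ ≈ -0.6180.
[1] lift (-5,-10): star map gives 1.1803; window check 0.1 ≤ 1.1803 < 1.3 is true → IN Λ
[2] lift (11,17): star map gives 0.4934; window check 0.1 ≤ 0.4934 < 1.3 is true → IN Λ
[3] lift (-7,-13): star map gives 1.0344; window check 0.1 ≤ 1.0344 < 1.3 is true → IN Λ
[4] lift (-3,-7): star map gives 1.3262; window check 0.1 ≤ 1.3262 < 1.3 is false → out
[5] lift (12,19): star map gives 0.2574; window check 0.1 ≤ 0.2574 < 1.3 is true → IN Λ
[6] lift (-10,-16): star map gives -0.1115; window check 0.1 ≤ -0.1115 < 1.3 is false → out
[7] lift (-10,-15): star map gives -0.7295; window check 0.1 ≤ -0.7295 < 1.3 is false → out

1, 2, 3, 5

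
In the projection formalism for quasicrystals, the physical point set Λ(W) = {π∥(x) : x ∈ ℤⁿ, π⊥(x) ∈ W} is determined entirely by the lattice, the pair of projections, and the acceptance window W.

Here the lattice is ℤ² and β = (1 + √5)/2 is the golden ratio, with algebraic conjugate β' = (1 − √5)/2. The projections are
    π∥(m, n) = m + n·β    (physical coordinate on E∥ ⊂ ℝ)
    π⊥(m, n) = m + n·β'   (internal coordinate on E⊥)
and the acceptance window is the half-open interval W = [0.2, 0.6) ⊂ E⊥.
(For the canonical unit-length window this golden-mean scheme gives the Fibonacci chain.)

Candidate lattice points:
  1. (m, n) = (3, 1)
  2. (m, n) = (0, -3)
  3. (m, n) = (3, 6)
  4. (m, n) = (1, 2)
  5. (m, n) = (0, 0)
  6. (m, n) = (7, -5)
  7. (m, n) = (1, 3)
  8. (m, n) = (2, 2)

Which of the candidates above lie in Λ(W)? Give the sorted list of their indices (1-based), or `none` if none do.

none

Compute β' = (1−√5)/2 = -0.61803, so π⊥(m,n) = m -0.61803·n.
candidate 1: (m,n)=(3,1) → π∥ = 3+1·β ≈ 4.61803, π⊥ = 3+1·β' ≈ 2.38197 ∉ [0.2, 0.6) ⇒ out
candidate 2: (m,n)=(0,-3) → π∥ = 0-3·β ≈ -4.85410, π⊥ = 0-3·β' ≈ 1.85410 ∉ [0.2, 0.6) ⇒ out
candidate 3: (m,n)=(3,6) → π∥ = 3+6·β ≈ 12.70820, π⊥ = 3+6·β' ≈ -0.70820 ∉ [0.2, 0.6) ⇒ out
candidate 4: (m,n)=(1,2) → π∥ = 1+2·β ≈ 4.23607, π⊥ = 1+2·β' ≈ -0.23607 ∉ [0.2, 0.6) ⇒ out
candidate 5: (m,n)=(0,0) → π∥ = 0+0·β ≈ 0.00000, π⊥ = 0+0·β' ≈ 0.00000 ∉ [0.2, 0.6) ⇒ out
candidate 6: (m,n)=(7,-5) → π∥ = 7-5·β ≈ -1.09017, π⊥ = 7-5·β' ≈ 10.09017 ∉ [0.2, 0.6) ⇒ out
candidate 7: (m,n)=(1,3) → π∥ = 1+3·β ≈ 5.85410, π⊥ = 1+3·β' ≈ -0.85410 ∉ [0.2, 0.6) ⇒ out
candidate 8: (m,n)=(2,2) → π∥ = 2+2·β ≈ 5.23607, π⊥ = 2+2·β' ≈ 0.76393 ∉ [0.2, 0.6) ⇒ out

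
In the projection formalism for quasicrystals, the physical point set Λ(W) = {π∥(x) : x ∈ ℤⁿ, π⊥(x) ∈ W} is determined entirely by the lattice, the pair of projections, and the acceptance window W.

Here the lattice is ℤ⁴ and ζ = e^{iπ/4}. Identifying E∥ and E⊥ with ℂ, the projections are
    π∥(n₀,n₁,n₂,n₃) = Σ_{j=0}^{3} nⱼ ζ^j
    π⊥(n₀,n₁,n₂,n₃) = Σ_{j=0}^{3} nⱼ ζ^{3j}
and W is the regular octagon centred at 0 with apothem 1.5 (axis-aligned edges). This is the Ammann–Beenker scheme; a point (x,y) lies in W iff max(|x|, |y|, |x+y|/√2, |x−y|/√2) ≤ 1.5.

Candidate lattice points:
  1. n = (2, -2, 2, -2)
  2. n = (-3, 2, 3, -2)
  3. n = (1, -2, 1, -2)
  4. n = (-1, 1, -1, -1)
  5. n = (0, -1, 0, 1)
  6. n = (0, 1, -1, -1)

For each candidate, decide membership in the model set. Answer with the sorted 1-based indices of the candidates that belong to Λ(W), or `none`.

5

π⊥(n) = n₀ + n₁ζ³ + n₂ζ⁶ + n₃ζ⁹ where ζ = e^{iπ/4}.
#1 (2, -2, 2, -2): internal (2.000000, -4.828427); octagon support 4.828427 vs apothem 1.5 → ∉ W
#2 (-3, 2, 3, -2): internal (-5.828427, -3.000000); octagon support 6.242641 vs apothem 1.5 → ∉ W
#3 (1, -2, 1, -2): internal (1.000000, -3.828427); octagon support 3.828427 vs apothem 1.5 → ∉ W
#4 (-1, 1, -1, -1): internal (-2.414214, 1.000000); octagon support 2.414214 vs apothem 1.5 → ∉ W
#5 (0, -1, 0, 1): internal (1.414214, 0.000000); octagon support 1.414214 vs apothem 1.5 → ∈ W
#6 (0, 1, -1, -1): internal (-1.414214, 1.000000); octagon support 1.707107 vs apothem 1.5 → ∉ W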